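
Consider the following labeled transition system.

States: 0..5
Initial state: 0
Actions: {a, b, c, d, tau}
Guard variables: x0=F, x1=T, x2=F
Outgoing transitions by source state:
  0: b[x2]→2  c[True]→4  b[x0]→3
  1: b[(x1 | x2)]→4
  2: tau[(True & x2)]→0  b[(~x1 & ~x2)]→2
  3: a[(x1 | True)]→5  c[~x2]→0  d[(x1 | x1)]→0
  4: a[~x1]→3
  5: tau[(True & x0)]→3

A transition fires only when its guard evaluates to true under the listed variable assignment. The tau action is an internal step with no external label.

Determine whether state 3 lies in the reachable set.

After dropping false guards: 5 live edges.
L0 = {0}
L1 = {4}  cumulative {0,4}
Reachable = {0,4}

Answer: UNREACHABLE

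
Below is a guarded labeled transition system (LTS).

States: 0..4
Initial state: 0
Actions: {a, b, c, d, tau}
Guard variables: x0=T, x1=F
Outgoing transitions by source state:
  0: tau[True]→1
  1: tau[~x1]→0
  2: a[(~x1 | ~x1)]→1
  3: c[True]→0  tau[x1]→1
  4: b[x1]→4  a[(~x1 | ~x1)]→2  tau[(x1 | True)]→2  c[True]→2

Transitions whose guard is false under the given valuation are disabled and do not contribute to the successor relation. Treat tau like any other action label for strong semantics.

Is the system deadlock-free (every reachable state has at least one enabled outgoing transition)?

R = {0,1}
  0: tau→1  [1 out]
  1: tau→0  [1 out]

Answer: DEADLOCK-FREE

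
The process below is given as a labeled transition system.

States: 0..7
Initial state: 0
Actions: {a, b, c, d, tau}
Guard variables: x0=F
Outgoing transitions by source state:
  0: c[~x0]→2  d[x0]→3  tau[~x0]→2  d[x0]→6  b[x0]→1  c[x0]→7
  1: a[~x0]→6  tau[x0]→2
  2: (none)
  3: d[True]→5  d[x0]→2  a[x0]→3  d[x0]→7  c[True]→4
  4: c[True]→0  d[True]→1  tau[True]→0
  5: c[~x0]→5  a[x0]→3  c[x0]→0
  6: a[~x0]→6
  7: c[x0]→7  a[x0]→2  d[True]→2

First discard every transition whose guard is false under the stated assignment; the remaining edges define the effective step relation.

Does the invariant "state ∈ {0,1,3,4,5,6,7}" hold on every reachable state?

Allowed set {0,1,3,4,5,6,7}
Reach set: {0,2}
  0: safe
  2: ✗ unsafe
reach 2 via c — violates

Answer: INVARIANT VIOLATED at state 2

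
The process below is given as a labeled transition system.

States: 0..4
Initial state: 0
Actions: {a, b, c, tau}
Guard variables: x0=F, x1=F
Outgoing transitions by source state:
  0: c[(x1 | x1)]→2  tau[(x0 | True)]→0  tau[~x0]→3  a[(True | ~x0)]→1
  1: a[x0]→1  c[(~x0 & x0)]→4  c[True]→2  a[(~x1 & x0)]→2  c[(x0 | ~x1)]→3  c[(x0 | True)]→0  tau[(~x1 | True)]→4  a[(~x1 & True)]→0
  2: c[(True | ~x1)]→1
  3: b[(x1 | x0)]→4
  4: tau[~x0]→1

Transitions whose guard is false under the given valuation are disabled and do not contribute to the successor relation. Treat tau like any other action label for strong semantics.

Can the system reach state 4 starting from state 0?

10 transition(s) survive guard evaluation.
Layer 0: {0}
Layer 1: {1,3}  now seen {0,1,3}
Layer 2: {2,4}  now seen {0,1,2,3,4}
R = {0,1,2,3,4}
Path to 4: a·tau

Answer: REACHABLE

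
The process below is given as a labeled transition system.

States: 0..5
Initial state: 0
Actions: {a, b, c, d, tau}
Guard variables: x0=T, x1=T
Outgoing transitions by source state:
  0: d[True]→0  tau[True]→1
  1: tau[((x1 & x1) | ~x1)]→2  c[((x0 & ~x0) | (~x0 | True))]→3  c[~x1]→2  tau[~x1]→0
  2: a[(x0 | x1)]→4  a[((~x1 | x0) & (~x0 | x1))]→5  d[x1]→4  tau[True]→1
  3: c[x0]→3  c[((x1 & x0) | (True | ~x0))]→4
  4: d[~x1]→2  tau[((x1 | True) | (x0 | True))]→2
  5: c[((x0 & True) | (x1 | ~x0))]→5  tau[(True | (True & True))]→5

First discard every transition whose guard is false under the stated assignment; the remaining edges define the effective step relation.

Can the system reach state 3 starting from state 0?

Answer: REACHABLE

Trace:
Guard filter leaves 13 enabled edge(s).
Layer 0: {0}
Layer 1: {1}  now seen {0,1}
Layer 2: {2,3}  now seen {0,1,2,3}
Layer 3: {4,5}  now seen {0,1,2,3,4,5}
Reach set: {0,1,2,3,4,5}
trace reaching 3: tau·c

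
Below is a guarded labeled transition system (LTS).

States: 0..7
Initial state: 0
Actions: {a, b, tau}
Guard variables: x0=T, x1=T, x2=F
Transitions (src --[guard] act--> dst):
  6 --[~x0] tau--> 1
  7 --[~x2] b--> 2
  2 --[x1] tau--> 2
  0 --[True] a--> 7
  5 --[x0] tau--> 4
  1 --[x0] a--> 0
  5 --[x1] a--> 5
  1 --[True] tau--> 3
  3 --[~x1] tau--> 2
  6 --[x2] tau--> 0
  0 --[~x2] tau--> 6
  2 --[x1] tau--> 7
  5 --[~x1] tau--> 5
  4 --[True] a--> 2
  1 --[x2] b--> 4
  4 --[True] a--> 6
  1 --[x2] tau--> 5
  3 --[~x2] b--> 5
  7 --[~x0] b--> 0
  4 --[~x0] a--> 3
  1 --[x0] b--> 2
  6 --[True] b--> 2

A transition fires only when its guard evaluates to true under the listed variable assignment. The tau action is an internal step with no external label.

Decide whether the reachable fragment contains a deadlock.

Reach set: {0,2,6,7}
  0: a→7  tau→6  [2 exit(s)]
  2: tau→2  tau→7  [2 exit(s)]
  6: b→2  [1 exit(s)]
  7: b→2  [1 exit(s)]

Answer: DEADLOCK-FREE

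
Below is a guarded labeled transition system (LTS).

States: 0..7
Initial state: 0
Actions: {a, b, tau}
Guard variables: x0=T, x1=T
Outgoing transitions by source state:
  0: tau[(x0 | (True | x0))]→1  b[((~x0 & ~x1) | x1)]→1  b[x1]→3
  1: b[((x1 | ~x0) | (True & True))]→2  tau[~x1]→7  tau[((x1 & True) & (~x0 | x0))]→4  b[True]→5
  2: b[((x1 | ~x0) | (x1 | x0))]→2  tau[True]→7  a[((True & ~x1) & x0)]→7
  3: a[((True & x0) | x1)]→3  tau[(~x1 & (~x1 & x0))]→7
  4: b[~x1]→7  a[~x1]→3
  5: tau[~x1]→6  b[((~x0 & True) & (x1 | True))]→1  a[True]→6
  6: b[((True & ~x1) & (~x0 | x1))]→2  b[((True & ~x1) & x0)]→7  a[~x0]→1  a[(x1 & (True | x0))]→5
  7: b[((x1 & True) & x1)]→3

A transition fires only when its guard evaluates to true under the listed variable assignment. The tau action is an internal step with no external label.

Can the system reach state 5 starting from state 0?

12 transition(s) survive guard evaluation.
L0 = {0}
L1 = {1,3}  cumulative {0,1,3}
L2 = {2,4,5}  cumulative {0,1,2,3,4,5}
L3 = {6,7}  cumulative {0,1,2,3,4,5,6,7}
Reachable = {0,1,2,3,4,5,6,7}
trace reaching 5: tau·b

Answer: REACHABLE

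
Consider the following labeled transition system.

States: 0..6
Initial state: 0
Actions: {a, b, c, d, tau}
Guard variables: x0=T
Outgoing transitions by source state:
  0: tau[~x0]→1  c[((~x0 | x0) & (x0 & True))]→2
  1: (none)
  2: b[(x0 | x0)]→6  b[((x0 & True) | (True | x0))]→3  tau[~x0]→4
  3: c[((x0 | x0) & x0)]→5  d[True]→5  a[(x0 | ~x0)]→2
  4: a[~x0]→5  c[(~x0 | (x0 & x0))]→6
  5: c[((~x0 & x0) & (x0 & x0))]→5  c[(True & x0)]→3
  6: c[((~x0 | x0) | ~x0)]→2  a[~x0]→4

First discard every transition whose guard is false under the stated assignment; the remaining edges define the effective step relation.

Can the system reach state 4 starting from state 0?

After dropping false guards: 9 live edges.
Layer 0: {0}
Layer 1: {2}  now seen {0,2}
Layer 2: {3,6}  now seen {0,2,3,6}
Layer 3: {5}  now seen {0,2,3,5,6}
Reachable = {0,2,3,5,6}

Answer: UNREACHABLE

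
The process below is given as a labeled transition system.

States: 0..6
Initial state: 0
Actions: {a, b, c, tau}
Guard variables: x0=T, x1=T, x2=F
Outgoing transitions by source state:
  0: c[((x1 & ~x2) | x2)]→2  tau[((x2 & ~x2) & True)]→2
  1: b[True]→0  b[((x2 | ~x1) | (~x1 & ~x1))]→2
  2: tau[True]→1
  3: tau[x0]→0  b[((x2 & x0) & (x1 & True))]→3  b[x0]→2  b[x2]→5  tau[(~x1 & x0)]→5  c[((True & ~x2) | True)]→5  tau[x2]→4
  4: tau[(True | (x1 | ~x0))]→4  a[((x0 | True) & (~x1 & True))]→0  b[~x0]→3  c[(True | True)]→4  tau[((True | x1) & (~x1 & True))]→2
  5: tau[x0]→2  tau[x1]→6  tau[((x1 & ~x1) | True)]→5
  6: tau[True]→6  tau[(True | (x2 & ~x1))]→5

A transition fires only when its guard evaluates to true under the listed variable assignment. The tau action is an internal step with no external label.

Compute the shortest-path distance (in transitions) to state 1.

Breadth-first toward 1:
  depth 0: {0}
  depth 1: {2}
  depth 2: {1}
1 enters at depth 2; path c·tau

Answer: 2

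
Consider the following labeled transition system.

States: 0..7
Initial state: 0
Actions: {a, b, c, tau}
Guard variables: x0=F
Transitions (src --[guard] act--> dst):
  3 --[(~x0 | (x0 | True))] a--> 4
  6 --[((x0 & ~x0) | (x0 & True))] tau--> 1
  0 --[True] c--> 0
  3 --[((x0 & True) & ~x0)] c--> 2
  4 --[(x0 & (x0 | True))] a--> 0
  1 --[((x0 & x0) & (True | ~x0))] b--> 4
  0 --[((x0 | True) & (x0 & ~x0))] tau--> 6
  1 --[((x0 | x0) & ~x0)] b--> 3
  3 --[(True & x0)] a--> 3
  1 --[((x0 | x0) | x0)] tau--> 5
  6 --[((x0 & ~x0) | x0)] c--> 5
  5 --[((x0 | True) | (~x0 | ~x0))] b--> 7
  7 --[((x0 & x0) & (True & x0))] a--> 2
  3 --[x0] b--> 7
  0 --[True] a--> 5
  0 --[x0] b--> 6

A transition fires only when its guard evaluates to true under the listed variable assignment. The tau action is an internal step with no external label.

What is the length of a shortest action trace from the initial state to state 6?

Answer: UNREACHABLE

Analysis:
BFS to 6:
  L0 = {0}
  L1 = {5}
  L2 = {7}
6 never appears.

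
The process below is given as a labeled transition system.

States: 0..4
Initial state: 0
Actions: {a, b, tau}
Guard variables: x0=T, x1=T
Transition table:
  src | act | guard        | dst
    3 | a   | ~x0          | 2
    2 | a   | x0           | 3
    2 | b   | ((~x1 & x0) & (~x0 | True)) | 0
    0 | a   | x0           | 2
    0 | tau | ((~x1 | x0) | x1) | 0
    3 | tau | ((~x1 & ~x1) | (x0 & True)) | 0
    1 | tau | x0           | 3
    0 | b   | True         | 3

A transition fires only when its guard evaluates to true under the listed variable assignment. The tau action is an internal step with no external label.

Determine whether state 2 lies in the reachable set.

Answer: REACHABLE

Analysis:
6 transition(s) survive guard evaluation.
depth 0: {0}
depth 1: {2,3}  total {0,2,3}
Reachable = {0,2,3}
Path to 2: a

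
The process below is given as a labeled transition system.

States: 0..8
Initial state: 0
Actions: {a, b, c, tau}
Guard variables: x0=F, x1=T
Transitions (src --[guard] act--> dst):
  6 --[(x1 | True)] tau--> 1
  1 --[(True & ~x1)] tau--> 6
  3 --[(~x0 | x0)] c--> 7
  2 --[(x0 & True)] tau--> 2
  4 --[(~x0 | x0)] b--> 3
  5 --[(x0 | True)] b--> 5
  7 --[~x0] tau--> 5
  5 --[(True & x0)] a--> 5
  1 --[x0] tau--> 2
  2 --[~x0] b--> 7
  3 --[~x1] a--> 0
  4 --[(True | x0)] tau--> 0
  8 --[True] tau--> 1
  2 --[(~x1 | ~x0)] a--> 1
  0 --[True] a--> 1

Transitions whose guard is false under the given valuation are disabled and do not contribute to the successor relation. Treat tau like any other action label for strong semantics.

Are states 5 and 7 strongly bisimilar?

Answer: NOT BISIMILAR

Analysis:
Bisimulation quotient by refinement:
  round 0: {{0,1,2,3,4,5,6,7,8}}
  round 1: {{0},{1},{2},{3},{4},{5},{6,7,8}}
  round 2: {{0},{1},{2},{3},{4},{5},{6,8},{7}}
Fixed point at round 3; 8 class(es).
[5]={5}  [7]={7}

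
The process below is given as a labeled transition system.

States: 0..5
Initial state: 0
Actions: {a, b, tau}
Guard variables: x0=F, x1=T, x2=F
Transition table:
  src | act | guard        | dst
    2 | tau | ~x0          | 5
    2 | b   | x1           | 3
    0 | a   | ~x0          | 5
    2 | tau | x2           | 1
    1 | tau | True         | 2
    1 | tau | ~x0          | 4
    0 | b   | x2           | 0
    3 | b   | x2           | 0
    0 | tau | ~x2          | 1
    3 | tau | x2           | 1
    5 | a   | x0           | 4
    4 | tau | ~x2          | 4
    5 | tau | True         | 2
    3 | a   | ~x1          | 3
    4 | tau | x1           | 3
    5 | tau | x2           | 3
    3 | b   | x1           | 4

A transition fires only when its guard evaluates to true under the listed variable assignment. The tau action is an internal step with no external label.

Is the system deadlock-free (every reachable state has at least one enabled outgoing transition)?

Answer: DEADLOCK-FREE

Trace:
Reachable = {0,1,2,3,4,5}
  0: a→5  tau→1  [deg 2]
  1: tau→2  tau→4  [deg 2]
  2: b→3  tau→5  [deg 2]
  3: b→4  [deg 1]
  4: tau→3  tau→4  [deg 2]
  5: tau→2  [deg 1]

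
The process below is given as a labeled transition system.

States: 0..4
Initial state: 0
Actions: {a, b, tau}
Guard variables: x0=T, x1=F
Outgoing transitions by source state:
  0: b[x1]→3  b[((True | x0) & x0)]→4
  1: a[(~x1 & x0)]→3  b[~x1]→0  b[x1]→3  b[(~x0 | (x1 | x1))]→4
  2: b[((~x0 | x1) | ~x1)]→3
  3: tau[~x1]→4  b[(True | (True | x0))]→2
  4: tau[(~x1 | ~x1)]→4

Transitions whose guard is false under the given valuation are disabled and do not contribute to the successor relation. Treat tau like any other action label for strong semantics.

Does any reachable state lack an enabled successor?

Answer: DEADLOCK-FREE

Trace:
Reachable = {0,4}
  0: b→4  [1 exit(s)]
  4: tau→4  [1 exit(s)]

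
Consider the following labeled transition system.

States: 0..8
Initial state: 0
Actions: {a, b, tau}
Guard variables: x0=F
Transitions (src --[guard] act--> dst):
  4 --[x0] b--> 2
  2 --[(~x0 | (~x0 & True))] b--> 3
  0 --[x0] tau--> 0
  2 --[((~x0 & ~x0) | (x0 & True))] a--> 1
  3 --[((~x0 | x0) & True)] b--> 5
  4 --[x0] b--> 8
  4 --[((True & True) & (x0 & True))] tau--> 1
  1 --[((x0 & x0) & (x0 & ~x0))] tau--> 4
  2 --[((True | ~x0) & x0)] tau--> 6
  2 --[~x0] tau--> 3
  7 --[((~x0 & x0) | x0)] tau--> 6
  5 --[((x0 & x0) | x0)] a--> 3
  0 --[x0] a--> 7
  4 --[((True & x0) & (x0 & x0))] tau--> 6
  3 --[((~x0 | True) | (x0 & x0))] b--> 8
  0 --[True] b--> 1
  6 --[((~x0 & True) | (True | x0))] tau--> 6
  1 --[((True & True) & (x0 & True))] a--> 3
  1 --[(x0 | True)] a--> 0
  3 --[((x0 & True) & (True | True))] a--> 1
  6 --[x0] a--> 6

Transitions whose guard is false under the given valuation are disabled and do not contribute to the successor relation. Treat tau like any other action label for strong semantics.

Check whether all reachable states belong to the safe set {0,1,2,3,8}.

Answer: INVARIANT HOLDS

Analysis:
Safe = {0,1,2,3,8}
R = {0,1}
  0: safe
  1: safe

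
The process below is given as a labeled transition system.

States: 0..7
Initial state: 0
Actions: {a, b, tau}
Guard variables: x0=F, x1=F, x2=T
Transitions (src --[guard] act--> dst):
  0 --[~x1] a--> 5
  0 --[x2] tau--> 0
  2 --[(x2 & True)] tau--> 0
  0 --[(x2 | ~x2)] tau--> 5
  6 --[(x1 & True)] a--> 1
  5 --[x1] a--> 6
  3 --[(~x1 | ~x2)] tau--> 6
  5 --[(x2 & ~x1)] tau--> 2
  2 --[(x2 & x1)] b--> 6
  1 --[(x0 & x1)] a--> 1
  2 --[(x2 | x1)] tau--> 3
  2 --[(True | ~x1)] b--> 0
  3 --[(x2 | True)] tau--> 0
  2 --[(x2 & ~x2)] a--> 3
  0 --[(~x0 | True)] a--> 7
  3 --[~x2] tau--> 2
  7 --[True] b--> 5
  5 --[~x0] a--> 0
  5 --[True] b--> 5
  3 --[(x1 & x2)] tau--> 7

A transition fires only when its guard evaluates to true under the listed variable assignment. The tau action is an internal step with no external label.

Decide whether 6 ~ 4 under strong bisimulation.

Answer: BISIMILAR

Trace:
Bisimulation quotient by refinement:
  π0 = {{0,1,2,3,4,5,6,7}}
  π1 = {{0},{1,4,6},{2},{3},{5},{7}}
6 equivalence class(es) (converged in 2)
[6]={1,4,6}  [4]={1,4,6}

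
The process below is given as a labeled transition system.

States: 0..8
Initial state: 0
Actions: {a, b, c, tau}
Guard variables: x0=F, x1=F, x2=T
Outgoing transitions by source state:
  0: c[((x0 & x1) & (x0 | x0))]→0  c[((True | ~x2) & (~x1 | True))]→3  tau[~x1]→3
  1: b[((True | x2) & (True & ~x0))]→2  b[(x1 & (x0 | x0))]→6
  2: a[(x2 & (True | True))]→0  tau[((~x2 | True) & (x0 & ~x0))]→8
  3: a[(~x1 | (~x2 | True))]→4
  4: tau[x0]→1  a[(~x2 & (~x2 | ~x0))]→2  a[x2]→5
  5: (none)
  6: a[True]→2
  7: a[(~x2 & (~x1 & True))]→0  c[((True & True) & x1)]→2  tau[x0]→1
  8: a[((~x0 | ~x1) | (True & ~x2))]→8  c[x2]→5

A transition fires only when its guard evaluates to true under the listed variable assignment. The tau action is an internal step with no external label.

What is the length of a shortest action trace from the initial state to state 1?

Layered search for 1:
  depth 0: {0}
  depth 1: {3}
  depth 2: {4}
  depth 3: {5}
1 never appears.

Answer: UNREACHABLE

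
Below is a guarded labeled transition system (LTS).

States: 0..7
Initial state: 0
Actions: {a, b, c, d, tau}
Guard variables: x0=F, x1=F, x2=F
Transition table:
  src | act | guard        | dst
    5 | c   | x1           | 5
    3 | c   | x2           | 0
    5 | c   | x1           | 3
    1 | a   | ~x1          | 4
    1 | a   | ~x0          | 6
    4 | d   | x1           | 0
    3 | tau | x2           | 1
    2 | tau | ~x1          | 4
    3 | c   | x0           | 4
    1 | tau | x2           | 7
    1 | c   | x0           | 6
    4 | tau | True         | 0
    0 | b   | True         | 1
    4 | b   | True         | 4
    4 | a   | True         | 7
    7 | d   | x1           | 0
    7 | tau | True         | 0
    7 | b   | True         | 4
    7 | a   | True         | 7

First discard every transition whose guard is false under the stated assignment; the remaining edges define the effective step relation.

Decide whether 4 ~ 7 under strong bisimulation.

Answer: BISIMILAR

Trace:
Bisimulation quotient by refinement:
  P[0] = {{0,1,2,3,4,5,6,7}}
  P[1] = {{0},{1},{2},{3,5,6},{4,7}}
stable after 2 split(s): 5 block(s)
[4]={4,7}  [7]={4,7}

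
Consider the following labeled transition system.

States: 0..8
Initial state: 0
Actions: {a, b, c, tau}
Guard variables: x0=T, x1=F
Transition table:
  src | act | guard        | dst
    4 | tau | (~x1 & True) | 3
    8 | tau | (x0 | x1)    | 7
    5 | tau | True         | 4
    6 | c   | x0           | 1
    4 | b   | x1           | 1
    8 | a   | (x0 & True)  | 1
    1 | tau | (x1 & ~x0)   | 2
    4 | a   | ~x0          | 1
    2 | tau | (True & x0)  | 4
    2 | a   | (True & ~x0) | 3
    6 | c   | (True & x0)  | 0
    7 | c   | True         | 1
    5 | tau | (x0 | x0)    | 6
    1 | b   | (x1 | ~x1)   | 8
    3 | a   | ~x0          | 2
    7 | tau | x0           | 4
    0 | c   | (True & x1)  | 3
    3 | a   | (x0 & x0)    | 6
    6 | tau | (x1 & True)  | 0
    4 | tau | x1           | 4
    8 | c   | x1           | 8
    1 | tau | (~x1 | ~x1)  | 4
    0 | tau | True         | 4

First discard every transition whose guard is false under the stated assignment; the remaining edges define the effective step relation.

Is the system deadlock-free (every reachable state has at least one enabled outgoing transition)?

Answer: DEADLOCK-FREE

Working:
Reachable = {0,1,3,4,6,7,8}
  0: tau→4  [deg 1]
  1: b→8  tau→4  [deg 2]
  3: a→6  [deg 1]
  4: tau→3  [deg 1]
  6: c→0  c→1  [deg 2]
  7: c→1  tau→4  [deg 2]
  8: a→1  tau→7  [deg 2]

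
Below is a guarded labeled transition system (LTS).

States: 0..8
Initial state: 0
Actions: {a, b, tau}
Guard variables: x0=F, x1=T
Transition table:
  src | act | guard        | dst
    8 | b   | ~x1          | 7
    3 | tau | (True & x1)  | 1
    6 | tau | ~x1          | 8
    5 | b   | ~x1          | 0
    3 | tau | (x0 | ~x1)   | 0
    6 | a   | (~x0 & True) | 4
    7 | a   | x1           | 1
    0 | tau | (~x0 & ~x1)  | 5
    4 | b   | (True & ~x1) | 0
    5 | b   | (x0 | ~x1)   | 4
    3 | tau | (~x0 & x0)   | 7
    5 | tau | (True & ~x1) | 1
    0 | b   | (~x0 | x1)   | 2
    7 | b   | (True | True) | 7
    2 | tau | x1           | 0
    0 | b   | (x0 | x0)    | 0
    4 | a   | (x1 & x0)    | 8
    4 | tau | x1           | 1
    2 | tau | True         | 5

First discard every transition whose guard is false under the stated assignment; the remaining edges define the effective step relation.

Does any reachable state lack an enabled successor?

Answer: DEADLOCK at state 5

Analysis:
R = {0,2,5}
  0: b→2  [deg 1]
  2: tau→0  tau→5  [deg 2]
  5: ∅  [no exit]
trace reaching 5: b·tau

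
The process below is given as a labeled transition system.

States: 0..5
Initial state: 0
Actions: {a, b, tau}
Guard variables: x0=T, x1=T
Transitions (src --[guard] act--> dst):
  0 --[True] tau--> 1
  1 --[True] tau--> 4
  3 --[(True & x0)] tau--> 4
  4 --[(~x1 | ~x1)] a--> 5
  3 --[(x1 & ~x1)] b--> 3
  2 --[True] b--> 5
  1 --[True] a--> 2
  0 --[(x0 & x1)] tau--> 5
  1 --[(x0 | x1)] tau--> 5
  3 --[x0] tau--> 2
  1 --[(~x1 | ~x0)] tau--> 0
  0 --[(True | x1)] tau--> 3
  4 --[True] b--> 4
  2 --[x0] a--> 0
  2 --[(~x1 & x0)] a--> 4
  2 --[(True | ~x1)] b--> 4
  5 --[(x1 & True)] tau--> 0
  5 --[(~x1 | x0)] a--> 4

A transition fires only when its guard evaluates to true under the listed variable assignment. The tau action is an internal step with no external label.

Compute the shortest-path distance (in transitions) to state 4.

Answer: 2

Trace:
BFS to 4:
  L0 = {0}
  L1 = {1,3,5}
  L2 = {2,4}
4 enters at depth 2; path tau·tau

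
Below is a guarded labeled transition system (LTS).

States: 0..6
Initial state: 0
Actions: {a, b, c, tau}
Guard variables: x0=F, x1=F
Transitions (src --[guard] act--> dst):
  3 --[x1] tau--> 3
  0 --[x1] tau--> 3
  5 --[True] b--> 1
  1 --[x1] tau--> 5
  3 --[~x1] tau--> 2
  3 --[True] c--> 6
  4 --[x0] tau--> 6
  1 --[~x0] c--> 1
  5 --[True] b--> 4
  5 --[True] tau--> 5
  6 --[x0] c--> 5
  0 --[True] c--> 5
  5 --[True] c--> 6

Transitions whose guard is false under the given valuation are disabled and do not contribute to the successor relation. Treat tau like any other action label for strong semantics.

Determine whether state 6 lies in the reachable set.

Answer: REACHABLE

Trace:
After dropping false guards: 8 live edges.
depth 0: {0}
depth 1: {5}  total {0,5}
depth 2: {1,4,6}  total {0,1,4,5,6}
Reachable = {0,1,4,5,6}
trace reaching 6: c·c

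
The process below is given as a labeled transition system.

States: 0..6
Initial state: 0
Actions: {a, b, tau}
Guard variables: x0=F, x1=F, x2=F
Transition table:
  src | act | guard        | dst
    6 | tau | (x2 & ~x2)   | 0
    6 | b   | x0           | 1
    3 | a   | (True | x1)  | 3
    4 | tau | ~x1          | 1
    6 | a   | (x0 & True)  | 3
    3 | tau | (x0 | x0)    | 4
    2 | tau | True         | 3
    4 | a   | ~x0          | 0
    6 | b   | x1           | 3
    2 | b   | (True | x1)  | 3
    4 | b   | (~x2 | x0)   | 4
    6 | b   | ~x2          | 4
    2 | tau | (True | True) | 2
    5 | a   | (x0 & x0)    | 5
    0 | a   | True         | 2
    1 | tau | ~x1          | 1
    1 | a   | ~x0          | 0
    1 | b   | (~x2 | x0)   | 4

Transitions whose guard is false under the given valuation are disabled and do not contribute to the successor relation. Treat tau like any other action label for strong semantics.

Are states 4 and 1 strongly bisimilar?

Bisimulation quotient by refinement:
  π0 = {{0,1,2,3,4,5,6}}
  π1 = {{0,3},{1,4},{2},{5},{6}}
  π2 = {{0},{1,4},{2},{3},{5},{6}}
6 equivalence class(es) (converged in 3)
class of 4: {1,4}; class of 1: {1,4}

Answer: BISIMILAR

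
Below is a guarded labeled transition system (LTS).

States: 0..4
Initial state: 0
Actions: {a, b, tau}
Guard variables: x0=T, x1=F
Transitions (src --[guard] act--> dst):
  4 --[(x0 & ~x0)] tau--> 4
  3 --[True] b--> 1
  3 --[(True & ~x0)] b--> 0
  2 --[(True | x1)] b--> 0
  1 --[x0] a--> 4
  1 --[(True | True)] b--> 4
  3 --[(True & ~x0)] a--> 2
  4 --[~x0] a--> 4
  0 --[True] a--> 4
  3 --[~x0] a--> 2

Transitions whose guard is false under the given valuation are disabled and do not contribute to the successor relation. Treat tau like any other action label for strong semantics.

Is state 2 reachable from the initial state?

Answer: UNREACHABLE

Working:
Guard filter leaves 5 enabled edge(s).
depth 0: {0}
depth 1: {4}  cumulative {0,4}
Reachable = {0,4}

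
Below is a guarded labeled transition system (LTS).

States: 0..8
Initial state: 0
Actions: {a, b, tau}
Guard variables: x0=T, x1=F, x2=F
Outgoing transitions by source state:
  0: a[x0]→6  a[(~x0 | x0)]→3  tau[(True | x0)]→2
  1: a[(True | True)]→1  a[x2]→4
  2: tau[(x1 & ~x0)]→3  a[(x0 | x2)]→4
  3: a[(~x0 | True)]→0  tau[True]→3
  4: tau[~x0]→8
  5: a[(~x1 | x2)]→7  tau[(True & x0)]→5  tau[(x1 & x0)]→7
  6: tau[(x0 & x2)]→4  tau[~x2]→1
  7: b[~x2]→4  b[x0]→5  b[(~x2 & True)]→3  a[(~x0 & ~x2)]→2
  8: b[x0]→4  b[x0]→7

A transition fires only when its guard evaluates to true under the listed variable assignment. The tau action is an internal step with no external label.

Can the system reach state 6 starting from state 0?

After dropping false guards: 15 live edges.
depth 0: {0}
depth 1: {2,3,6}  now seen {0,2,3,6}
depth 2: {1,4}  now seen {0,1,2,3,4,6}
Reachable = {0,1,2,3,4,6}
trace reaching 6: a

Answer: REACHABLE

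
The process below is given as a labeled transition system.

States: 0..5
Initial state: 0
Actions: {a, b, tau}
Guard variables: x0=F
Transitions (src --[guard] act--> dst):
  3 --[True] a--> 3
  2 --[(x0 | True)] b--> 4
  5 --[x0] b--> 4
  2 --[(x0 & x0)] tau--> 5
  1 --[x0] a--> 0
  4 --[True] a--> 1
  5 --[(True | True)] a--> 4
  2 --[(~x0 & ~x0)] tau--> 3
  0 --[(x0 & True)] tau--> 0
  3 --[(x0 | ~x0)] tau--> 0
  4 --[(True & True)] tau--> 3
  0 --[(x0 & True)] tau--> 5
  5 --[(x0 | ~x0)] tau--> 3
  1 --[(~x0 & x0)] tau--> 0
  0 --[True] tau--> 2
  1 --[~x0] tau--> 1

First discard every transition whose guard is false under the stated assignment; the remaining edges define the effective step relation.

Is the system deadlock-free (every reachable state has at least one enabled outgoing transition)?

Answer: DEADLOCK-FREE

Working:
Reachable = {0,1,2,3,4}
  0: tau→2  [1 out]
  1: tau→1  [1 out]
  2: b→4  tau→3  [2 out]
  3: a→3  tau→0  [2 out]
  4: a→1  tau→3  [2 out]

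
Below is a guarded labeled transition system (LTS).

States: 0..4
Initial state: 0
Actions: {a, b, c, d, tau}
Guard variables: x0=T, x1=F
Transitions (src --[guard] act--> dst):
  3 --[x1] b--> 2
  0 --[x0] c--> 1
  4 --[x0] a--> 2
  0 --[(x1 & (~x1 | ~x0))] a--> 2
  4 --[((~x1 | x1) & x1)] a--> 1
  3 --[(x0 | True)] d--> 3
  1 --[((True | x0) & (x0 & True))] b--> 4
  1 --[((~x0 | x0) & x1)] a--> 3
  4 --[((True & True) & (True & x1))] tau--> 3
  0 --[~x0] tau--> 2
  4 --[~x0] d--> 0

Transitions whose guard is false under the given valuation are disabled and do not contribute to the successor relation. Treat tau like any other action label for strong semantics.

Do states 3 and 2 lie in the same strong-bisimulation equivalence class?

Refine partition for ~:
  π0 = {{0,1,2,3,4}}
  π1 = {{0},{1},{2},{3},{4}}
stable after 2 split(s): 5 block(s)
class of 3: {3}; class of 2: {2}

Answer: NOT BISIMILAR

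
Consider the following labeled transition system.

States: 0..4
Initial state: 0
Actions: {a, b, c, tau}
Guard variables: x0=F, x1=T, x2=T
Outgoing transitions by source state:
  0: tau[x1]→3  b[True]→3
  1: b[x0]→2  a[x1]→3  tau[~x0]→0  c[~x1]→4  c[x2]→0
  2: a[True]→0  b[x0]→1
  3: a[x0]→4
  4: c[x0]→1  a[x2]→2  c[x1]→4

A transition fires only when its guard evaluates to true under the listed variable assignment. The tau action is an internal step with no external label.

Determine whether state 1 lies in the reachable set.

Answer: UNREACHABLE

Analysis:
After dropping false guards: 8 live edges.
Layer 0: {0}
Layer 1: {3}  cumulative {0,3}
R = {0,3}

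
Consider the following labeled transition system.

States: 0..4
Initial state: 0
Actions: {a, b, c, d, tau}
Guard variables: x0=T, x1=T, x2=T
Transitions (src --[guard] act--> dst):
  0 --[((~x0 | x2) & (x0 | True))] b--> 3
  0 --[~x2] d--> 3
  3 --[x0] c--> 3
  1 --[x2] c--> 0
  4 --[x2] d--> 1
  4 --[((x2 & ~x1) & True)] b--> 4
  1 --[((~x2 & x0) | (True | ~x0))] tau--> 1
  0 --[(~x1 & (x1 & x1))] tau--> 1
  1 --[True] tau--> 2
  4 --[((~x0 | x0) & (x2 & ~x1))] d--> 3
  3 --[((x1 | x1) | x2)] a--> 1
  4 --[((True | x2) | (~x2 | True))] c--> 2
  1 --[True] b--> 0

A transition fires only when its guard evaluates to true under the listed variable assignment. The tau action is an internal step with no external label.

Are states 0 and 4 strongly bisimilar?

Refine partition for ~:
  π0 = {{0,1,2,3,4}}
  π1 = {{0},{1},{2},{3},{4}}
stable after 2 split(s): 5 block(s)
0∈{0}, 4∈{4}

Answer: NOT BISIMILAR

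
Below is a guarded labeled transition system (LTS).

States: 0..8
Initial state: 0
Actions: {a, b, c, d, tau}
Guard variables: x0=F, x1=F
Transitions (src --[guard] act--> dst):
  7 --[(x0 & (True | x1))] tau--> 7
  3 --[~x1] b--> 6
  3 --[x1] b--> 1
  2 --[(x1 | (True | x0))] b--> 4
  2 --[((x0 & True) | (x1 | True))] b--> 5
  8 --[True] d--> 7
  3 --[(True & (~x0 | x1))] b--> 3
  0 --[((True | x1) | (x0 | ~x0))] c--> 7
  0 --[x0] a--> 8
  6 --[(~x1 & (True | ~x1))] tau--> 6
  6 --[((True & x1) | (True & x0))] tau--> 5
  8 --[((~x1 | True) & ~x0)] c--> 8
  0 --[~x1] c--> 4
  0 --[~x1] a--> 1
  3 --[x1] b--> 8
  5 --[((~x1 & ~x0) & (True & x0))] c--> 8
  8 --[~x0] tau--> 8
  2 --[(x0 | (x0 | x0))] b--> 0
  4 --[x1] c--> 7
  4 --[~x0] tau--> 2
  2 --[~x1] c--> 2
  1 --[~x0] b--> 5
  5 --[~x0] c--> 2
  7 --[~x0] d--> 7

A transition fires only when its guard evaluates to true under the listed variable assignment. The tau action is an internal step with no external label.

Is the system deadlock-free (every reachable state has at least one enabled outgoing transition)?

Answer: DEADLOCK-FREE

Trace:
Reach set: {0,1,2,4,5,7}
  0: a→1  c→4  c→7  [deg 3]
  1: b→5  [deg 1]
  2: b→4  b→5  c→2  [deg 3]
  4: tau→2  [deg 1]
  5: c→2  [deg 1]
  7: d→7  [deg 1]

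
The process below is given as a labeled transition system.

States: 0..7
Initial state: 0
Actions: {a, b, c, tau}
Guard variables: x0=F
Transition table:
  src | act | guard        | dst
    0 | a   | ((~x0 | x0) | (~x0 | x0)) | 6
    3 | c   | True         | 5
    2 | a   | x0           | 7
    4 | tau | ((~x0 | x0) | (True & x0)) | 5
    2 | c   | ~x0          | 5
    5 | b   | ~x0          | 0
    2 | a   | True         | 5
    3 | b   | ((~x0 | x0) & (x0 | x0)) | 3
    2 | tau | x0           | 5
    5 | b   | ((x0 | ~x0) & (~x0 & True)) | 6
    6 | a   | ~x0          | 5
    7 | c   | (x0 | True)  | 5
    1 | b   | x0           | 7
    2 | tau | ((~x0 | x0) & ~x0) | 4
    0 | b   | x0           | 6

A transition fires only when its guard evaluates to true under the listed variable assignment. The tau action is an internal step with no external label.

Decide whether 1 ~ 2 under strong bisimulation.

Bisimulation quotient by refinement:
  P[0] = {{0,1,2,3,4,5,6,7}}
  P[1] = {{0,6},{1},{2},{3,7},{4},{5}}
  P[2] = {{0},{1},{2},{3,7},{4},{5},{6}}
stable after 3 split(s): 7 block(s)
1∈{1}, 2∈{2}

Answer: NOT BISIMILAR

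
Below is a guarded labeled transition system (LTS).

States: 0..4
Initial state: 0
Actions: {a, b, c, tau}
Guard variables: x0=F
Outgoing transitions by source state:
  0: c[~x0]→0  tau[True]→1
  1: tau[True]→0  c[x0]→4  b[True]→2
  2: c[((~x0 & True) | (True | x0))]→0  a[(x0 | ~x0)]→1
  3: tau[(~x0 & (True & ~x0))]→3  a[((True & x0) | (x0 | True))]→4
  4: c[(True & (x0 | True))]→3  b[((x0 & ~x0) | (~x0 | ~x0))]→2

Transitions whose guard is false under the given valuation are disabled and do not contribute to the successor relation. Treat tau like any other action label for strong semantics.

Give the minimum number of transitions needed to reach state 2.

BFS to 2:
  Layer 0: {0}
  Layer 1: {1}
  Layer 2: {2}
first hit 2 at d=2 via tau·b

Answer: 2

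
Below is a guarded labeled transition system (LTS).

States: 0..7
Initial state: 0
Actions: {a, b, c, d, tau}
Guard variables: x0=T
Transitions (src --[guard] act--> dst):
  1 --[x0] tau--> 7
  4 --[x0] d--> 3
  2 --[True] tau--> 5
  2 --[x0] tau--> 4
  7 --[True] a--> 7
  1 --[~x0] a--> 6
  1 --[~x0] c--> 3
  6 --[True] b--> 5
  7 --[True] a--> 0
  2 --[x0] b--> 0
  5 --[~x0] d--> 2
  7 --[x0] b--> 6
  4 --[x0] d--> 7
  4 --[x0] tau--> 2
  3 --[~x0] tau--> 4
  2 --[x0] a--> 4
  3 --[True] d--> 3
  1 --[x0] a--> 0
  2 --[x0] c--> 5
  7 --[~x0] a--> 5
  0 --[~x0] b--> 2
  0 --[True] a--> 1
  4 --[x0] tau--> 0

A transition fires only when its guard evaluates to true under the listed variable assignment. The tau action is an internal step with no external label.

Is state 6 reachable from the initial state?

17 transition(s) survive guard evaluation.
Layer 0: {0}
Layer 1: {1}  now seen {0,1}
Layer 2: {7}  now seen {0,1,7}
Layer 3: {6}  now seen {0,1,6,7}
Layer 4: {5}  now seen {0,1,5,6,7}
R = {0,1,5,6,7}
witness 6: a·tau·b

Answer: REACHABLE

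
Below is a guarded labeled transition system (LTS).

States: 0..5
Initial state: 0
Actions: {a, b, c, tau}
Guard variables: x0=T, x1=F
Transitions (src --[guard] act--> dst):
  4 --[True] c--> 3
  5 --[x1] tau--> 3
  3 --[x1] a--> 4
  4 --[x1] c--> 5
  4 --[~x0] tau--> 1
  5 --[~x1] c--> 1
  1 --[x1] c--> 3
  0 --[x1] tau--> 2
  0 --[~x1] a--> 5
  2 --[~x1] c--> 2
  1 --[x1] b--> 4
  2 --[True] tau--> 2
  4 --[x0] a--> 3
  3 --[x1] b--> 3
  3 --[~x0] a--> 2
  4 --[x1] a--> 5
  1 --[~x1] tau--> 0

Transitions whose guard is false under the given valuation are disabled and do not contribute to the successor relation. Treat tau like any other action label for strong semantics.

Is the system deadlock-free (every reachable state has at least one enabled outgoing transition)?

R = {0,1,5}
  0: a→5  [deg 1]
  1: tau→0  [deg 1]
  5: c→1  [deg 1]

Answer: DEADLOCK-FREE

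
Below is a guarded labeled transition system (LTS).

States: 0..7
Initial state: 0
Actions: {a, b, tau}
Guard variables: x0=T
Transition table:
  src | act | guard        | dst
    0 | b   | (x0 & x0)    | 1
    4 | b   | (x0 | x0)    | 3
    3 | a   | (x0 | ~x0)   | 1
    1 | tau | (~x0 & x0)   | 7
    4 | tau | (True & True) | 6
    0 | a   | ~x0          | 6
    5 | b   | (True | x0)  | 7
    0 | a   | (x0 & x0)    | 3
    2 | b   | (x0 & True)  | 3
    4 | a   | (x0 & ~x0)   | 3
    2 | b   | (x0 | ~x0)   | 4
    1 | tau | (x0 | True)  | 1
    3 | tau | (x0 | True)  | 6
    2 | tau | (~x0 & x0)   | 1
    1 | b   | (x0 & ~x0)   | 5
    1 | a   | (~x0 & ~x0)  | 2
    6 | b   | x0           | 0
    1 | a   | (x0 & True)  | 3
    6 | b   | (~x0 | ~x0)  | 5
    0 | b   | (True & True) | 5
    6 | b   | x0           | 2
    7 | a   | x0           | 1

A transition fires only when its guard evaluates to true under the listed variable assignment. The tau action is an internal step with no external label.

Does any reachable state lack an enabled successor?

R = {0,1,2,3,4,5,6,7}
  0: a→3  b→1  b→5  [deg 3]
  1: a→3  tau→1  [deg 2]
  2: b→3  b→4  [deg 2]
  3: a→1  tau→6  [deg 2]
  4: b→3  tau→6  [deg 2]
  5: b→7  [deg 1]
  6: b→0  b→2  [deg 2]
  7: a→1  [deg 1]

Answer: DEADLOCK-FREE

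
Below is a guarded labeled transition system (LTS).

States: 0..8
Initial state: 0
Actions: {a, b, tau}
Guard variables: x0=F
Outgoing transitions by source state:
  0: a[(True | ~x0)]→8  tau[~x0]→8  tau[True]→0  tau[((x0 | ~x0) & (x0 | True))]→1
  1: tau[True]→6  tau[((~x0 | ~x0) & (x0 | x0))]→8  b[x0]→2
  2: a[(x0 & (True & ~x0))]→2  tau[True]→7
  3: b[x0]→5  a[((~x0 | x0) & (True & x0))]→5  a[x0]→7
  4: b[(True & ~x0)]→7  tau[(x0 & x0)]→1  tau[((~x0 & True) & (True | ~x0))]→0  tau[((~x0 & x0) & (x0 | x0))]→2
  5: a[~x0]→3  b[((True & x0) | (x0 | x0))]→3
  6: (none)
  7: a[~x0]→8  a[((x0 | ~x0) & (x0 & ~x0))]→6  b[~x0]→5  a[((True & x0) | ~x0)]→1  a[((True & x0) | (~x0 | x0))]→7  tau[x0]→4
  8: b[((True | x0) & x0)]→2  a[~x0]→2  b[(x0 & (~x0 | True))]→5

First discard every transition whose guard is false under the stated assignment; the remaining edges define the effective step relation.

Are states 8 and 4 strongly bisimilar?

Refine partition for ~:
  π0 = {{0,1,2,3,4,5,6,7,8}}
  π1 = {{0},{1,2},{3,6},{4},{5,8},{7}}
  π2 = {{0},{1},{2},{3,6},{4},{5},{7},{8}}
8 equivalence class(es) (converged in 3)
[8]={8}  [4]={4}

Answer: NOT BISIMILAR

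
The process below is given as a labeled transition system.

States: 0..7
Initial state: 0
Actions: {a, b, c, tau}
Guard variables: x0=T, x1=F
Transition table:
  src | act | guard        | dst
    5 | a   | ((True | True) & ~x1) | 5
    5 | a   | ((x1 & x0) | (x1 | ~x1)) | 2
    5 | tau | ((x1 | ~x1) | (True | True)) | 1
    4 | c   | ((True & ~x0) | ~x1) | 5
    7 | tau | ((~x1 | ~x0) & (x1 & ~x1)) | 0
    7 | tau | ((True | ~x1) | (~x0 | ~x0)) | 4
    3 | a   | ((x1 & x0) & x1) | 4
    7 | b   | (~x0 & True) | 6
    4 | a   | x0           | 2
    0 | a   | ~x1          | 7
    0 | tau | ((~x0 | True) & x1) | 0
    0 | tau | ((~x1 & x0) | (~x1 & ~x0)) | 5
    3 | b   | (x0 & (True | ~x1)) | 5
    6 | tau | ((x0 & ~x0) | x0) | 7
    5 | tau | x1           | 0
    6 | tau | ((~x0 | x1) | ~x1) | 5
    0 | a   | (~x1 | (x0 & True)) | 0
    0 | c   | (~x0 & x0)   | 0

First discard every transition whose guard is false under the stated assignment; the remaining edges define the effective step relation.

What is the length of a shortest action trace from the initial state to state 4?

Breadth-first toward 4:
  L0 = {0}
  L1 = {5,7}
  L2 = {1,2,4}
depth(4)=2, e.g. a·tau

Answer: 2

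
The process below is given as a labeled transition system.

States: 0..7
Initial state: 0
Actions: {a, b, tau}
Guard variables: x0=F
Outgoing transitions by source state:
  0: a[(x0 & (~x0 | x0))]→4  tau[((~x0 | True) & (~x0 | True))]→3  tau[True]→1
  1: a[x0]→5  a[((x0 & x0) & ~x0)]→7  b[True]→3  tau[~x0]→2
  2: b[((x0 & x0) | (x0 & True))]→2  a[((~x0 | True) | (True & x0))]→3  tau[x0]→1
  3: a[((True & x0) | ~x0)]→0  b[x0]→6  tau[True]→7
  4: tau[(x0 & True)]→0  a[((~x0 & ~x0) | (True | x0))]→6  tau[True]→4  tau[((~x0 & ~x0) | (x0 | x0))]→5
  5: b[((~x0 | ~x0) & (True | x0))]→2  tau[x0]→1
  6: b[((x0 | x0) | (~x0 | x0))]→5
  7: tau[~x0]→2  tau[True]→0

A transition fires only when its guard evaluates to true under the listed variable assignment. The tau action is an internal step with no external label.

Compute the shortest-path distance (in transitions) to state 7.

Answer: 2

Working:
BFS to 7:
  Layer 0: {0}
  Layer 1: {1,3}
  Layer 2: {2,7}
depth(7)=2, e.g. tau·tau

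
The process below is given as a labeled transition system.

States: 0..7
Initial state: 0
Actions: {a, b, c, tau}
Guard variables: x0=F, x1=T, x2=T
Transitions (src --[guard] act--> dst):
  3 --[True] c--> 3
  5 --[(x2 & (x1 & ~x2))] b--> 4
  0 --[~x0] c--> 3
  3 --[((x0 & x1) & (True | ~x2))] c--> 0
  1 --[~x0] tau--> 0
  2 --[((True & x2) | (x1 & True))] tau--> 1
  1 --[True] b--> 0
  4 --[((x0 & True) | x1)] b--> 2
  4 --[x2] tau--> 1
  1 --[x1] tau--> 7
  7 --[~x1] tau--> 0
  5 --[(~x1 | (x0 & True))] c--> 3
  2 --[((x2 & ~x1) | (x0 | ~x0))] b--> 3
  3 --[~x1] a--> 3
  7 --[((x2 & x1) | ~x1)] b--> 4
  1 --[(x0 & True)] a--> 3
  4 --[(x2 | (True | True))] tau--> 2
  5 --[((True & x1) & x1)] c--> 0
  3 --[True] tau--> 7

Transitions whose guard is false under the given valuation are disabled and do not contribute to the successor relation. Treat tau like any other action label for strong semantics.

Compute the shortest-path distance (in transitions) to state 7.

Answer: 2

Working:
Breadth-first toward 7:
  L0 = {0}
  L1 = {3}
  L2 = {7}
depth(7)=2, e.g. c·tau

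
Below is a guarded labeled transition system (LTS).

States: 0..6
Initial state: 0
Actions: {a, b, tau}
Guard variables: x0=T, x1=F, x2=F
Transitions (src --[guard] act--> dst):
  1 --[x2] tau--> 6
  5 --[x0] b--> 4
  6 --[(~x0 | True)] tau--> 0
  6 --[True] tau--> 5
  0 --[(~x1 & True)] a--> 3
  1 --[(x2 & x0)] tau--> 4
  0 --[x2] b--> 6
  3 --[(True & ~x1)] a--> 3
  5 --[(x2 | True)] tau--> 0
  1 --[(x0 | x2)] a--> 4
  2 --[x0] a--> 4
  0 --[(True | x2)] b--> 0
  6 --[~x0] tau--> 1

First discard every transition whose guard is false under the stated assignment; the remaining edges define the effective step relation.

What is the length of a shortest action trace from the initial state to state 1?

Breadth-first toward 1:
  depth 0: {0}
  depth 1: {3}
1 never appears.

Answer: UNREACHABLE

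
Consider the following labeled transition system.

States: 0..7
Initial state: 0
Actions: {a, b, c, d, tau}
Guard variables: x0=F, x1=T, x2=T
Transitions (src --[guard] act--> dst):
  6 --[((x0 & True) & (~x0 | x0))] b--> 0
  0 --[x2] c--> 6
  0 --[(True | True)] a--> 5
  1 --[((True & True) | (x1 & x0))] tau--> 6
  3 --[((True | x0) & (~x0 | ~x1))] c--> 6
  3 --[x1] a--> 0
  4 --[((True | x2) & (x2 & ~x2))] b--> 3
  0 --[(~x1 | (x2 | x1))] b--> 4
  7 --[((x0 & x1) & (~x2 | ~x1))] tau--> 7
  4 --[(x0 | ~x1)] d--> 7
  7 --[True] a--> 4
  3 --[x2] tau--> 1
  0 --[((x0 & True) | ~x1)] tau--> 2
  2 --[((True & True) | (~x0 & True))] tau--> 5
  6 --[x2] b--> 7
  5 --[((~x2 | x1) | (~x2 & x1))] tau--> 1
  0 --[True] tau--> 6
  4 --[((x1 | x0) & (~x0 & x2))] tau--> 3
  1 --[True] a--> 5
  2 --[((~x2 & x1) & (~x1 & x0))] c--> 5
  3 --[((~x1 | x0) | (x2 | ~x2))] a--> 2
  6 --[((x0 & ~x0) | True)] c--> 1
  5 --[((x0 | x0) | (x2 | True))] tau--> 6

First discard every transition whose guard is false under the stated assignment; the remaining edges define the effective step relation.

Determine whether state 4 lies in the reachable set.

Guard filter leaves 17 enabled edge(s).
L0 = {0}
L1 = {4,5,6}  total {0,4,5,6}
L2 = {1,3,7}  total {0,1,3,4,5,6,7}
L3 = {2}  total {0,1,2,3,4,5,6,7}
Reach set: {0,1,2,3,4,5,6,7}
Path to 4: b

Answer: REACHABLE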